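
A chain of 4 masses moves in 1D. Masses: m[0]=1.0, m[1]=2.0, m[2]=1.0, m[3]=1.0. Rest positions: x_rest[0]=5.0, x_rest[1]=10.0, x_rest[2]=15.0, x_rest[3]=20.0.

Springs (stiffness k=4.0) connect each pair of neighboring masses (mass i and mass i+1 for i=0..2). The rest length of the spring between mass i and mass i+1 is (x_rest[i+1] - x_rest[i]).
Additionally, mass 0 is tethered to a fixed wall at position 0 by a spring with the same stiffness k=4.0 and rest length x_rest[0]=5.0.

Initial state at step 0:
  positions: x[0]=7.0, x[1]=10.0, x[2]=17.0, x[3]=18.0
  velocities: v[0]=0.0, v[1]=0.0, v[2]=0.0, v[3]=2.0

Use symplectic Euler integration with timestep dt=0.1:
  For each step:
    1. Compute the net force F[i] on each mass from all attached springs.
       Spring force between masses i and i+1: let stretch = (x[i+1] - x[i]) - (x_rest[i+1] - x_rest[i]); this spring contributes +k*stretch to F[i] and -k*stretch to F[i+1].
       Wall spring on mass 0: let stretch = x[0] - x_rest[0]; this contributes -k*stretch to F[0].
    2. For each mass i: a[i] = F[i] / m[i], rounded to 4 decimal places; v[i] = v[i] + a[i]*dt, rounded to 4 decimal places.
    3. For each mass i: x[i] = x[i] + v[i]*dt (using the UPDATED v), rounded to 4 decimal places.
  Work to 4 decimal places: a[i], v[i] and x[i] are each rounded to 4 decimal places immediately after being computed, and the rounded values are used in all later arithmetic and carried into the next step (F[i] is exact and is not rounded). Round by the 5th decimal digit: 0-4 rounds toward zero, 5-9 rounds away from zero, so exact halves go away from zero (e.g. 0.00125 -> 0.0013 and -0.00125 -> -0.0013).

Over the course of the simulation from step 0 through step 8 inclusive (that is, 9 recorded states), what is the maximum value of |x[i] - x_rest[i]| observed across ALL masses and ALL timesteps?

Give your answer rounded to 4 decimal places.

Step 0: x=[7.0000 10.0000 17.0000 18.0000] v=[0.0000 0.0000 0.0000 2.0000]
Step 1: x=[6.8400 10.0800 16.7600 18.3600] v=[-1.6000 0.8000 -2.4000 3.6000]
Step 2: x=[6.5360 10.2288 16.3168 18.8560] v=[-3.0400 1.4880 -4.4320 4.9600]
Step 3: x=[6.1183 10.4255 15.7317 19.4504] v=[-4.1773 1.9670 -5.8515 5.9443]
Step 4: x=[5.6281 10.6422 15.0831 20.0961] v=[-4.9017 2.1668 -6.4865 6.4568]
Step 5: x=[5.1134 10.8474 14.4573 20.7413] v=[-5.1473 2.0522 -6.2577 6.4516]
Step 6: x=[4.6235 11.0101 13.9385 21.3351] v=[-4.8991 1.6274 -5.1881 5.9380]
Step 7: x=[4.2041 11.1037 13.5984 21.8330] v=[-4.1939 0.9358 -3.4008 4.9794]
Step 8: x=[3.8925 11.1092 13.4879 22.2016] v=[-3.1157 0.0548 -1.1048 3.6856]
Max displacement = 2.2016

Answer: 2.2016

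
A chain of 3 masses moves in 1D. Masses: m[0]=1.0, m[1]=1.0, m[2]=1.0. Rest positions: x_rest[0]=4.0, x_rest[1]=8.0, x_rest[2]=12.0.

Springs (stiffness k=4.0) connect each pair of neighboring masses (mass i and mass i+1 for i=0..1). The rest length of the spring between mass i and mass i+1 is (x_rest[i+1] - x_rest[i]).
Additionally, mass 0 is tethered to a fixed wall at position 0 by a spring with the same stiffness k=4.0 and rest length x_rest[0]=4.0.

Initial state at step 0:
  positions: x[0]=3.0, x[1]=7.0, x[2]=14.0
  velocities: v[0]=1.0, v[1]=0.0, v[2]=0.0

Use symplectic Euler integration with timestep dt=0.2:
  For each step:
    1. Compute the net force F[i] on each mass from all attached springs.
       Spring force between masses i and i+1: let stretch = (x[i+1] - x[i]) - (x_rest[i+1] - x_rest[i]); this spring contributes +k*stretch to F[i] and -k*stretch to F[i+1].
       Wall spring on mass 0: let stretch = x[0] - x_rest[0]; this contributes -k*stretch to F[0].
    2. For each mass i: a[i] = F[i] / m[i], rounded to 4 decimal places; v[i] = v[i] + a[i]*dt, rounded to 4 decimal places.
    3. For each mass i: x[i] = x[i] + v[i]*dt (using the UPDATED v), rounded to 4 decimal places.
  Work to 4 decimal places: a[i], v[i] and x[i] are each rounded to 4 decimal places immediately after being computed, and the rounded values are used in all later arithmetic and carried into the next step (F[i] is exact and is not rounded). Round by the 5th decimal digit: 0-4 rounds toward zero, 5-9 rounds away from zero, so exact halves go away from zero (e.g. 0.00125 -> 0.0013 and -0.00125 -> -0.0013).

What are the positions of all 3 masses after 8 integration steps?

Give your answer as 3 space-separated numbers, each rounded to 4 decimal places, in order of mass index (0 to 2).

Step 0: x=[3.0000 7.0000 14.0000] v=[1.0000 0.0000 0.0000]
Step 1: x=[3.3600 7.4800 13.5200] v=[1.8000 2.4000 -2.4000]
Step 2: x=[3.8416 8.2672 12.7136] v=[2.4080 3.9360 -4.0320]
Step 3: x=[4.4166 9.0577 11.8358] v=[2.8752 3.9526 -4.3891]
Step 4: x=[5.0276 9.5501 11.1535] v=[3.0548 2.4622 -3.4116]
Step 5: x=[5.5577 9.5755 10.8546] v=[2.6507 0.1269 -1.4943]
Step 6: x=[5.8415 9.1627 10.9911] v=[1.4188 -2.0641 0.6824]
Step 7: x=[5.7220 8.5110 11.4750] v=[-0.5974 -3.2583 2.4197]
Step 8: x=[5.1332 7.8873 12.1247] v=[-2.9438 -3.1183 3.2485]

Answer: 5.1332 7.8873 12.1247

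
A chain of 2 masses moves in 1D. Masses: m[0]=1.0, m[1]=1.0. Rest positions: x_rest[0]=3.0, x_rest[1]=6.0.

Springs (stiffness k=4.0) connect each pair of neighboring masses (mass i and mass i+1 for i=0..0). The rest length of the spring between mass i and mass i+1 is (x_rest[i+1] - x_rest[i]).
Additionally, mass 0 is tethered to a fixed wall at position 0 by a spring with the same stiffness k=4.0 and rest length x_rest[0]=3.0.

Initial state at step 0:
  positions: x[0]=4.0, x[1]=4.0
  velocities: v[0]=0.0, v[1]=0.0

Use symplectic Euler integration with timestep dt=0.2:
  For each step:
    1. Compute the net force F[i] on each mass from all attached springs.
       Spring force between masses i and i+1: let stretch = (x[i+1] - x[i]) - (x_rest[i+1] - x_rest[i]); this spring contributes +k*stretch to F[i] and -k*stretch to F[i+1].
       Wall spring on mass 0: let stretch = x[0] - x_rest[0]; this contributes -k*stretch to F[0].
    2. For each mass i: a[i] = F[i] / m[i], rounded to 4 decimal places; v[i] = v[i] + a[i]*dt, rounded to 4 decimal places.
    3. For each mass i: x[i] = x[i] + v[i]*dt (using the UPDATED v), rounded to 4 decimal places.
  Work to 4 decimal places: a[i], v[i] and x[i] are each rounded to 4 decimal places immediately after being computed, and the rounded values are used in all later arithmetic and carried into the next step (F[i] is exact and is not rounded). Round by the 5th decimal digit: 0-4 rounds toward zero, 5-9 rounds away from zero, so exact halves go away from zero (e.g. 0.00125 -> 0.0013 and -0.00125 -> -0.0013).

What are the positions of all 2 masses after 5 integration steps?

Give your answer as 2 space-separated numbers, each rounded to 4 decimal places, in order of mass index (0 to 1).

Answer: 1.3574 6.7281

Derivation:
Step 0: x=[4.0000 4.0000] v=[0.0000 0.0000]
Step 1: x=[3.3600 4.4800] v=[-3.2000 2.4000]
Step 2: x=[2.3616 5.2608] v=[-4.9920 3.9040]
Step 3: x=[1.4492 6.0577] v=[-4.5619 3.9846]
Step 4: x=[1.0423 6.5973] v=[-2.0345 2.6978]
Step 5: x=[1.3574 6.7281] v=[1.5757 0.6538]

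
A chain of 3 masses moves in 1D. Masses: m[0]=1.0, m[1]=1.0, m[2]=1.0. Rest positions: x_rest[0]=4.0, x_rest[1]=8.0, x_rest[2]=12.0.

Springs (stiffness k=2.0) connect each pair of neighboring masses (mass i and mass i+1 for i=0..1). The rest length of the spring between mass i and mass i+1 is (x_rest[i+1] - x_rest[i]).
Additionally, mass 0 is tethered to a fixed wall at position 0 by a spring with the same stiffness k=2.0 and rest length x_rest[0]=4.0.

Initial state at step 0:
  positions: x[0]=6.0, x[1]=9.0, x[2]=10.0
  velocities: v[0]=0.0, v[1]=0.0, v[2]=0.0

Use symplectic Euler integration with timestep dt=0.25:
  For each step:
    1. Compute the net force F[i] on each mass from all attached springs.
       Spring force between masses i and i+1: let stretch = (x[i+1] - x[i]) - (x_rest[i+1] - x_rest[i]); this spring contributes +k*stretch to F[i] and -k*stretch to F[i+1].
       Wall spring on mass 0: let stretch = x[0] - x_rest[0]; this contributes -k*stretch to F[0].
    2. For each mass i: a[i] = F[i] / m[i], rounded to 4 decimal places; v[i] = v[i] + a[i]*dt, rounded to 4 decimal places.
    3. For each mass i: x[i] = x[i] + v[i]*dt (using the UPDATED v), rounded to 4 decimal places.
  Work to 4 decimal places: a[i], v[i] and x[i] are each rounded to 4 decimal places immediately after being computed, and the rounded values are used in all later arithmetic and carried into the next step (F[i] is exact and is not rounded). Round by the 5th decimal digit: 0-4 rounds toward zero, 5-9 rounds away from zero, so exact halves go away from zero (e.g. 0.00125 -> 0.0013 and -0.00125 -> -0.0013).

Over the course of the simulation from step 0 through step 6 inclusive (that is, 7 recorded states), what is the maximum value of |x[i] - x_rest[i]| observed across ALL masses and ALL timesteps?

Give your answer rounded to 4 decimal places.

Answer: 2.1593

Derivation:
Step 0: x=[6.0000 9.0000 10.0000] v=[0.0000 0.0000 0.0000]
Step 1: x=[5.6250 8.7500 10.3750] v=[-1.5000 -1.0000 1.5000]
Step 2: x=[4.9375 8.3125 11.0469] v=[-2.7500 -1.7500 2.6875]
Step 3: x=[4.0547 7.7949 11.8770] v=[-3.5313 -2.0703 3.3203]
Step 4: x=[3.1326 7.3201 12.6968] v=[-3.6886 -1.8994 3.2793]
Step 5: x=[2.3423 6.9939 13.3446] v=[-3.1612 -1.3048 2.5910]
Step 6: x=[1.8407 6.8801 13.6985] v=[-2.0066 -0.4553 1.4157]
Max displacement = 2.1593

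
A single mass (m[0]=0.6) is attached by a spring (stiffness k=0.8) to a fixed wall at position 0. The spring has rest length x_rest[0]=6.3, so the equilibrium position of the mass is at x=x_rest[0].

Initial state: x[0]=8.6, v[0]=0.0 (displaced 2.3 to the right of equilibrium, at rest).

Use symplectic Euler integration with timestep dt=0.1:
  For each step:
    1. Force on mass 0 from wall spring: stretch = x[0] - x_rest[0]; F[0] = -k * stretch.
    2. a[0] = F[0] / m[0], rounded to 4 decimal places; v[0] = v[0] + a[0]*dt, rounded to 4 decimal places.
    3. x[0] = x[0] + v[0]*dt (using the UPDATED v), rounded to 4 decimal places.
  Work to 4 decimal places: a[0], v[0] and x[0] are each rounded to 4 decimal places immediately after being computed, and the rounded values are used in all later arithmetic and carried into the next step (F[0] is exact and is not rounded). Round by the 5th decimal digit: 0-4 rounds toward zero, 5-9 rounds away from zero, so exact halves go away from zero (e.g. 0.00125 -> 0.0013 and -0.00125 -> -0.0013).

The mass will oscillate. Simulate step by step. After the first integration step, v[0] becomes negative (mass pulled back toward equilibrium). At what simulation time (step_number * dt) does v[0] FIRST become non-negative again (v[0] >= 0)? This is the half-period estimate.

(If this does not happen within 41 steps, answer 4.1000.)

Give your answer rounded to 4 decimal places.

Answer: 2.8000

Derivation:
Step 0: x=[8.6000] v=[0.0000]
Step 1: x=[8.5693] v=[-0.3067]
Step 2: x=[8.5084] v=[-0.6093]
Step 3: x=[8.4180] v=[-0.9038]
Step 4: x=[8.2994] v=[-1.1862]
Step 5: x=[8.1541] v=[-1.4528]
Step 6: x=[7.9841] v=[-1.7000]
Step 7: x=[7.7916] v=[-1.9246]
Step 8: x=[7.5793] v=[-2.1235]
Step 9: x=[7.3499] v=[-2.2941]
Step 10: x=[7.1065] v=[-2.4341]
Step 11: x=[6.8523] v=[-2.5416]
Step 12: x=[6.5908] v=[-2.6152]
Step 13: x=[6.3254] v=[-2.6540]
Step 14: x=[6.0597] v=[-2.6574]
Step 15: x=[5.7972] v=[-2.6254]
Step 16: x=[5.5414] v=[-2.5584]
Step 17: x=[5.2957] v=[-2.4573]
Step 18: x=[5.0634] v=[-2.3234]
Step 19: x=[4.8476] v=[-2.1585]
Step 20: x=[4.6511] v=[-1.9649]
Step 21: x=[4.4766] v=[-1.7451]
Step 22: x=[4.3264] v=[-1.5020]
Step 23: x=[4.2025] v=[-1.2389]
Step 24: x=[4.1066] v=[-0.9592]
Step 25: x=[4.0399] v=[-0.6668]
Step 26: x=[4.0034] v=[-0.3655]
Step 27: x=[3.9975] v=[-0.0593]
Step 28: x=[4.0223] v=[0.2477]
First v>=0 after going negative at step 28, time=2.8000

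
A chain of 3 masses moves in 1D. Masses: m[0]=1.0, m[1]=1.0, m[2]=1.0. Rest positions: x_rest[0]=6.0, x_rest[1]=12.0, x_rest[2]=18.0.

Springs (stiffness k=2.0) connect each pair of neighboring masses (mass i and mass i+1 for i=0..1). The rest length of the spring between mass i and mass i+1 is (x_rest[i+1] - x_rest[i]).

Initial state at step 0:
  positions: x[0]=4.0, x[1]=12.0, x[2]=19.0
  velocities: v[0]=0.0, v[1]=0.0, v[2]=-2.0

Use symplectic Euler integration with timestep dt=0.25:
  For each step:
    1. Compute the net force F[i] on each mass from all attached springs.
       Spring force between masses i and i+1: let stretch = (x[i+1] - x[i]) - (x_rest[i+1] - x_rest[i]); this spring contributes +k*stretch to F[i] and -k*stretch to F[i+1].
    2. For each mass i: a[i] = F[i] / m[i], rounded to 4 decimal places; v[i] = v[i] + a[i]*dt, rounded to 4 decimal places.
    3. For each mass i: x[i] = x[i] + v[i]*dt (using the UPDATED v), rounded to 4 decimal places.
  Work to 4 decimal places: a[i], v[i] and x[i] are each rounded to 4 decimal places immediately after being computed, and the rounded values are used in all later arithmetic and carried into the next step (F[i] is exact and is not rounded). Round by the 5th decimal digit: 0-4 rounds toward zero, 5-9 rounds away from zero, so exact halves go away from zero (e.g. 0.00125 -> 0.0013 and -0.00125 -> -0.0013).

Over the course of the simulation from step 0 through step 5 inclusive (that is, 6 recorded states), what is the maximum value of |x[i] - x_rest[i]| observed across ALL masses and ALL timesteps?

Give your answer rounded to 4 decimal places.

Answer: 2.2769

Derivation:
Step 0: x=[4.0000 12.0000 19.0000] v=[0.0000 0.0000 -2.0000]
Step 1: x=[4.2500 11.8750 18.3750] v=[1.0000 -0.5000 -2.5000]
Step 2: x=[4.7031 11.6094 17.6875] v=[1.8125 -1.0625 -2.7500]
Step 3: x=[5.2695 11.2403 16.9902] v=[2.2657 -1.4766 -2.7891]
Step 4: x=[5.8323 10.8435 16.3242] v=[2.2511 -1.5871 -2.6641]
Step 5: x=[6.2715 10.5054 15.7231] v=[1.7567 -1.3524 -2.4045]
Max displacement = 2.2769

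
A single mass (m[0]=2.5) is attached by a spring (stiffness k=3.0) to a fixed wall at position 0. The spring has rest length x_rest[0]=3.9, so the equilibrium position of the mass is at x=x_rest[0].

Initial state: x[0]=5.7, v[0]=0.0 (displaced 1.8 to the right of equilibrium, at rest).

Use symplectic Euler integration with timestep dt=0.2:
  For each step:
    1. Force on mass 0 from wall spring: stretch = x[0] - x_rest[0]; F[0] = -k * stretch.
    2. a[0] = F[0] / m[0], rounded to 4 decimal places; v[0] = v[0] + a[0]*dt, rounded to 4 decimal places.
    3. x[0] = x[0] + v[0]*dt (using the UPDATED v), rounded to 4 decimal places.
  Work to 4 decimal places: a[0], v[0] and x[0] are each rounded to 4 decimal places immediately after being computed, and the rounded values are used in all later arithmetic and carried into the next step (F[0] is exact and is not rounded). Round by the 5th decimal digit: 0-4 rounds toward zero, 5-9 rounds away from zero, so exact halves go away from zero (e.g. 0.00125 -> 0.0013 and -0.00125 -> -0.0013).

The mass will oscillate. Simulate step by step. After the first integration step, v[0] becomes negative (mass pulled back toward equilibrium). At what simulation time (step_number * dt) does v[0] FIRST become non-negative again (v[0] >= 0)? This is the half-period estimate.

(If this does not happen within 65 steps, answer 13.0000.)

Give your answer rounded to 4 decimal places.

Answer: 3.0000

Derivation:
Step 0: x=[5.7000] v=[0.0000]
Step 1: x=[5.6136] v=[-0.4320]
Step 2: x=[5.4449] v=[-0.8433]
Step 3: x=[5.2021] v=[-1.2141]
Step 4: x=[4.8968] v=[-1.5266]
Step 5: x=[4.5436] v=[-1.7658]
Step 6: x=[4.1595] v=[-1.9203]
Step 7: x=[3.7630] v=[-1.9826]
Step 8: x=[3.3731] v=[-1.9497]
Step 9: x=[3.0085] v=[-1.8232]
Step 10: x=[2.6867] v=[-1.6092]
Step 11: x=[2.4231] v=[-1.3180]
Step 12: x=[2.2304] v=[-0.9635]
Step 13: x=[2.1178] v=[-0.5628]
Step 14: x=[2.0908] v=[-0.1351]
Step 15: x=[2.1506] v=[0.2991]
First v>=0 after going negative at step 15, time=3.0000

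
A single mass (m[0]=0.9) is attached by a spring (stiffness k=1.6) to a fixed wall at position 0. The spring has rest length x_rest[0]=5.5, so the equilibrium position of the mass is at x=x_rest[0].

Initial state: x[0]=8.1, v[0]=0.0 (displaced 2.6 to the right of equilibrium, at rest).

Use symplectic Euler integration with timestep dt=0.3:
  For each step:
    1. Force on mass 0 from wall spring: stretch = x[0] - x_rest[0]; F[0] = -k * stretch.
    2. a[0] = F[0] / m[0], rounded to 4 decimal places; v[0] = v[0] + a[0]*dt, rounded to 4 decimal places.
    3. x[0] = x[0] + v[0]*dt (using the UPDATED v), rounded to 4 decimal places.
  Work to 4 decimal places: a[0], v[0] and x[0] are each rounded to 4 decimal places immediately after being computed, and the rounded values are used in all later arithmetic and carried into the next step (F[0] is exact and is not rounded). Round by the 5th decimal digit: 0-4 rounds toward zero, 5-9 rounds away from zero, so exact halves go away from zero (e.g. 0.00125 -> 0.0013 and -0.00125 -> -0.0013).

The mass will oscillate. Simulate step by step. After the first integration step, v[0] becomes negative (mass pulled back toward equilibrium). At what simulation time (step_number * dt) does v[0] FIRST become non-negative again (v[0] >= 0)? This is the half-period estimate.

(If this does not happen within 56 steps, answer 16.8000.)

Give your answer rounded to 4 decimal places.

Step 0: x=[8.1000] v=[0.0000]
Step 1: x=[7.6840] v=[-1.3867]
Step 2: x=[6.9186] v=[-2.5515]
Step 3: x=[5.9262] v=[-3.3081]
Step 4: x=[4.8656] v=[-3.5354]
Step 5: x=[3.9065] v=[-3.1971]
Step 6: x=[3.2023] v=[-2.3472]
Step 7: x=[2.8658] v=[-1.1218]
Step 8: x=[2.9507] v=[0.2831]
First v>=0 after going negative at step 8, time=2.4000

Answer: 2.4000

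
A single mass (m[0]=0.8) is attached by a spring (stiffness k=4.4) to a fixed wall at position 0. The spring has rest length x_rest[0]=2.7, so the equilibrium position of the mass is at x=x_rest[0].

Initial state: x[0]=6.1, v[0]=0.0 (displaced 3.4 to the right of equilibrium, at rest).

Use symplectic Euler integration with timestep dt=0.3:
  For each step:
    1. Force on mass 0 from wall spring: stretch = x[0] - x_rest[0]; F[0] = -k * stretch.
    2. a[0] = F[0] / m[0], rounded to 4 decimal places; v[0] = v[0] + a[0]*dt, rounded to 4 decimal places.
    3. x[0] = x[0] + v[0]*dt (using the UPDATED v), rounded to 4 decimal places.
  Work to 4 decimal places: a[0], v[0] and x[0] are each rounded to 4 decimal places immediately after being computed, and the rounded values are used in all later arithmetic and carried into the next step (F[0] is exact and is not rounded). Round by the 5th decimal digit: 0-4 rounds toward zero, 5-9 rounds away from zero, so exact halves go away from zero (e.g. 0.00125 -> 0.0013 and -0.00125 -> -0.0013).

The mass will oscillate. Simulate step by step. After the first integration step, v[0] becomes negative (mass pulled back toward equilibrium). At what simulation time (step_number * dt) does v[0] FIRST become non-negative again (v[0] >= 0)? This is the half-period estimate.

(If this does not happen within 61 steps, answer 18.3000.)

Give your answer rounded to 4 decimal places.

Step 0: x=[6.1000] v=[0.0000]
Step 1: x=[4.4170] v=[-5.6100]
Step 2: x=[1.8841] v=[-8.4431]
Step 3: x=[-0.2450] v=[-7.0969]
Step 4: x=[-0.9163] v=[-2.2377]
Step 5: x=[0.2025] v=[3.7292]
First v>=0 after going negative at step 5, time=1.5000

Answer: 1.5000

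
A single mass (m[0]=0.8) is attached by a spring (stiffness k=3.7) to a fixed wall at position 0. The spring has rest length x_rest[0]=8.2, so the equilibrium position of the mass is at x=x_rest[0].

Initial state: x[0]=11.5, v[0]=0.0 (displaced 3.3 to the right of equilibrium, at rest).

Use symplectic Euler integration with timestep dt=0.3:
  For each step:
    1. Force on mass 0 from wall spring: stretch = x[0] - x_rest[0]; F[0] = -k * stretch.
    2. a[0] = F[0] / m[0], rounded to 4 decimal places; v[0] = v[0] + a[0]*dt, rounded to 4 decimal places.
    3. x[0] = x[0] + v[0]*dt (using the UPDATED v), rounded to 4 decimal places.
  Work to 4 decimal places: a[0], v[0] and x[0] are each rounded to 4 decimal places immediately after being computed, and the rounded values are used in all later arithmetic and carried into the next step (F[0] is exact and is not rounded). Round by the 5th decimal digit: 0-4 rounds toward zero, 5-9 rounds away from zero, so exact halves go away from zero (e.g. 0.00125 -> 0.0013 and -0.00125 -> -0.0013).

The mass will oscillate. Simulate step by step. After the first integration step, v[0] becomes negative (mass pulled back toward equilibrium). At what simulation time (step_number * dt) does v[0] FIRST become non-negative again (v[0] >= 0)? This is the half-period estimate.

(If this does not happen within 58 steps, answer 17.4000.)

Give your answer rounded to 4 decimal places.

Step 0: x=[11.5000] v=[0.0000]
Step 1: x=[10.1264] v=[-4.5788]
Step 2: x=[7.9509] v=[-7.2517]
Step 3: x=[5.8791] v=[-6.9061]
Step 4: x=[4.7734] v=[-3.6858]
Step 5: x=[5.0940] v=[1.0686]
First v>=0 after going negative at step 5, time=1.5000

Answer: 1.5000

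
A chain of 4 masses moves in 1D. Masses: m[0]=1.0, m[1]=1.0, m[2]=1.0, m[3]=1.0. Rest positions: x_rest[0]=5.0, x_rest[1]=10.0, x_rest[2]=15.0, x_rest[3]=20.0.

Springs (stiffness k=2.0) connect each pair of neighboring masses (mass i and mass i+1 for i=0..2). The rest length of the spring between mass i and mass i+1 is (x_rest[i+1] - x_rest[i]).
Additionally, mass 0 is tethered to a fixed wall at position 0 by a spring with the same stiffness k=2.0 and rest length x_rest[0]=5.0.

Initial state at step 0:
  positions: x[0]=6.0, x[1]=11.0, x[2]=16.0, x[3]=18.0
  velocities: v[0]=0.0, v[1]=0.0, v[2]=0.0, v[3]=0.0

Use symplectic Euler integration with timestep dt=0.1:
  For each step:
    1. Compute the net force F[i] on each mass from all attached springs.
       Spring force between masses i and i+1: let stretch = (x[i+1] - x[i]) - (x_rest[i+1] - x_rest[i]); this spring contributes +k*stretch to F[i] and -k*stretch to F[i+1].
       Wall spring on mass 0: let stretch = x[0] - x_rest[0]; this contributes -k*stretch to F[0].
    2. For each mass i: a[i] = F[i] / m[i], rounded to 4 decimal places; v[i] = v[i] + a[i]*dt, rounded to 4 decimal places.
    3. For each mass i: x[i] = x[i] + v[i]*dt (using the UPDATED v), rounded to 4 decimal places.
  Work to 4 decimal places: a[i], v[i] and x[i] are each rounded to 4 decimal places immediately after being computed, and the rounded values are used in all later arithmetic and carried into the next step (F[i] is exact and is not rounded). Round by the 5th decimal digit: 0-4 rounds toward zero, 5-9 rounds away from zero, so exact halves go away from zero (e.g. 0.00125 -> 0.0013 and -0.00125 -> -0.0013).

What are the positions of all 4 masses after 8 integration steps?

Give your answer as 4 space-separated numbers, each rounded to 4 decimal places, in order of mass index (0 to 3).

Step 0: x=[6.0000 11.0000 16.0000 18.0000] v=[0.0000 0.0000 0.0000 0.0000]
Step 1: x=[5.9800 11.0000 15.9400 18.0600] v=[-0.2000 0.0000 -0.6000 0.6000]
Step 2: x=[5.9408 10.9984 15.8236 18.1776] v=[-0.3920 -0.0160 -1.1640 1.1760]
Step 3: x=[5.8839 10.9922 15.6578 18.3481] v=[-0.5686 -0.0625 -1.6582 1.7052]
Step 4: x=[5.8115 10.9771 15.4525 18.5648] v=[-0.7237 -0.1510 -2.0533 2.1671]
Step 5: x=[5.7262 10.9482 15.2199 18.8193] v=[-0.8529 -0.2890 -2.3259 2.5446]
Step 6: x=[5.6308 10.9003 14.9739 19.1018] v=[-0.9537 -0.4791 -2.4604 2.8247]
Step 7: x=[5.5282 10.8285 14.7290 19.4017] v=[-1.0260 -0.7183 -2.4495 2.9991]
Step 8: x=[5.4210 10.7287 14.4995 19.7082] v=[-1.0716 -0.9983 -2.2951 3.0646]

Answer: 5.4210 10.7287 14.4995 19.7082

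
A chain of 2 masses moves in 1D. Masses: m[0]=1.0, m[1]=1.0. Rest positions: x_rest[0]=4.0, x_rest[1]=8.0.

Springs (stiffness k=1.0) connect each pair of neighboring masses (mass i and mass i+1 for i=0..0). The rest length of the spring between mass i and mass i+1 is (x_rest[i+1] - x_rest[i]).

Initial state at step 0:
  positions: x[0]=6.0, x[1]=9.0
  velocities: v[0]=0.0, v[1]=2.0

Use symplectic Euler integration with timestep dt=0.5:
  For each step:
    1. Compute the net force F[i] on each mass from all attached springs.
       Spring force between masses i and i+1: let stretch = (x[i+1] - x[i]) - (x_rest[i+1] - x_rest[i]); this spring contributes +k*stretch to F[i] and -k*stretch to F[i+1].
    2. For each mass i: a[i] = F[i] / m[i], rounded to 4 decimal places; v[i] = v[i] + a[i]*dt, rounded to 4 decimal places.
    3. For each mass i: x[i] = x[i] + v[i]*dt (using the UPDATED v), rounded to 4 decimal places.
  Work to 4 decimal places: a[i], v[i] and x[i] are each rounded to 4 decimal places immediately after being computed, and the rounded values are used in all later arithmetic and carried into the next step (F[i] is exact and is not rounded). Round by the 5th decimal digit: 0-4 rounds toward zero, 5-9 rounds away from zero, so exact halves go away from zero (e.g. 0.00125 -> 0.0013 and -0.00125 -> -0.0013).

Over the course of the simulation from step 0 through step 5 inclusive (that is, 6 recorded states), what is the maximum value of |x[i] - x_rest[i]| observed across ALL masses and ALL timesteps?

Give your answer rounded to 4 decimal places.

Answer: 4.2188

Derivation:
Step 0: x=[6.0000 9.0000] v=[0.0000 2.0000]
Step 1: x=[5.7500 10.2500] v=[-0.5000 2.5000]
Step 2: x=[5.6250 11.3750] v=[-0.2500 2.2500]
Step 3: x=[5.9375 12.0625] v=[0.6250 1.3750]
Step 4: x=[6.7813 12.2188] v=[1.6875 0.3125]
Step 5: x=[7.9845 12.0157] v=[2.4063 -0.4063]
Max displacement = 4.2188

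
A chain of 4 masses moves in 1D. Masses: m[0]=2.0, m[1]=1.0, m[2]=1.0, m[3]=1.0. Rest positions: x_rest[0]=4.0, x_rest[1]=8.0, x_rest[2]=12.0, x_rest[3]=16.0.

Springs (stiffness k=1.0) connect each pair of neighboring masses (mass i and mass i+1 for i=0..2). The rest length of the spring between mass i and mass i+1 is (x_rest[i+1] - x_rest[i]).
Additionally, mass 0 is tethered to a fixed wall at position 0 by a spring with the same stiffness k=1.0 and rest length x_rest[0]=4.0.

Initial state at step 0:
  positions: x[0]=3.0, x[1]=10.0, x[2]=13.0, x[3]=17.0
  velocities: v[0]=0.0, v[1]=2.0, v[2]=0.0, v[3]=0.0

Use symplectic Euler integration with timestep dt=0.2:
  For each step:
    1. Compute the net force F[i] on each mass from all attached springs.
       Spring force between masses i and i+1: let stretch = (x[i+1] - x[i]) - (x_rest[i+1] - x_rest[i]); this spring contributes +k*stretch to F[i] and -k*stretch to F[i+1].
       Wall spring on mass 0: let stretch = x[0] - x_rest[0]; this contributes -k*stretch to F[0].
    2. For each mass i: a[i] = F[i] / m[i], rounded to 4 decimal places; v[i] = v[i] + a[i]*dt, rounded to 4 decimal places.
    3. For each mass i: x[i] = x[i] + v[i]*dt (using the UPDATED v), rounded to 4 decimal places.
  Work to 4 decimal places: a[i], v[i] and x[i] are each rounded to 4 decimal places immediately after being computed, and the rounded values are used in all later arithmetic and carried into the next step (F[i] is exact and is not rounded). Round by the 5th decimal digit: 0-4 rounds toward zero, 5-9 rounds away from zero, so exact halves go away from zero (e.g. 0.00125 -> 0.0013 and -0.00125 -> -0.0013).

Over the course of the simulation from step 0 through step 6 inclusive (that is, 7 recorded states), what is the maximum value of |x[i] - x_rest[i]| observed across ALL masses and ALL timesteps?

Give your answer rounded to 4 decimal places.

Step 0: x=[3.0000 10.0000 13.0000 17.0000] v=[0.0000 2.0000 0.0000 0.0000]
Step 1: x=[3.0800 10.2400 13.0400 17.0000] v=[0.4000 1.2000 0.2000 0.0000]
Step 2: x=[3.2416 10.3056 13.1264 17.0016] v=[0.8080 0.3280 0.4320 0.0080]
Step 3: x=[3.4796 10.2015 13.2550 17.0082] v=[1.1902 -0.5206 0.6429 0.0330]
Step 4: x=[3.7825 9.9506 13.4116 17.0247] v=[1.5144 -1.2543 0.7828 0.0824]
Step 5: x=[4.1331 9.5915 13.5742 17.0567] v=[1.7530 -1.7957 0.8132 0.1598]
Step 6: x=[4.5102 9.1733 13.7168 17.1094] v=[1.8855 -2.0908 0.7132 0.2633]
Max displacement = 2.3056

Answer: 2.3056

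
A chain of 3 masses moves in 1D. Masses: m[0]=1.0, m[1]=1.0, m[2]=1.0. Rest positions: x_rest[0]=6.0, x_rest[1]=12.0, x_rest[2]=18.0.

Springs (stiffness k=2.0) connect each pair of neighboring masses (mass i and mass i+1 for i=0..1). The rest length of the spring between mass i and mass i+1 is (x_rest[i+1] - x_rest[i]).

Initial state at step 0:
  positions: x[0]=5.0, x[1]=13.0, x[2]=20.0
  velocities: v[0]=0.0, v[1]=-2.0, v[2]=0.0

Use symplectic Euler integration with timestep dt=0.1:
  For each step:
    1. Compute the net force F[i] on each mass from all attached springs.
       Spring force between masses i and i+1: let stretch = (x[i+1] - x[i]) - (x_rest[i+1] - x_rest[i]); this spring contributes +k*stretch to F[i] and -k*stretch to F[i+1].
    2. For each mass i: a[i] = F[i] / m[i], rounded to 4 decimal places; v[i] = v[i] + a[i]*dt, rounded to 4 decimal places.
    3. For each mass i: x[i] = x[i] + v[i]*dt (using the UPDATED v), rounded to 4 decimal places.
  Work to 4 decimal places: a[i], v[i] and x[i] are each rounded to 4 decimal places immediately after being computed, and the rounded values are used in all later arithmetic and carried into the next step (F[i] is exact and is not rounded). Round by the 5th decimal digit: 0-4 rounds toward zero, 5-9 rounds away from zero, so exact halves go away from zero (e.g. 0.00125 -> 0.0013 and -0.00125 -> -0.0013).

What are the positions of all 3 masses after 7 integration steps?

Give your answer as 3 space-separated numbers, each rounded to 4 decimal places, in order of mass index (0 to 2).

Step 0: x=[5.0000 13.0000 20.0000] v=[0.0000 -2.0000 0.0000]
Step 1: x=[5.0400 12.7800 19.9800] v=[0.4000 -2.2000 -0.2000]
Step 2: x=[5.1148 12.5492 19.9360] v=[0.7480 -2.3080 -0.4400]
Step 3: x=[5.2183 12.3175 19.8643] v=[1.0349 -2.3175 -0.7174]
Step 4: x=[5.3438 12.0947 19.7616] v=[1.2547 -2.2280 -1.0268]
Step 5: x=[5.4843 11.8902 19.6256] v=[1.4049 -2.0448 -1.3602]
Step 6: x=[5.6329 11.7123 19.4549] v=[1.4861 -1.7789 -1.7073]
Step 7: x=[5.7831 11.5677 19.2493] v=[1.5020 -1.4463 -2.0558]

Answer: 5.7831 11.5677 19.2493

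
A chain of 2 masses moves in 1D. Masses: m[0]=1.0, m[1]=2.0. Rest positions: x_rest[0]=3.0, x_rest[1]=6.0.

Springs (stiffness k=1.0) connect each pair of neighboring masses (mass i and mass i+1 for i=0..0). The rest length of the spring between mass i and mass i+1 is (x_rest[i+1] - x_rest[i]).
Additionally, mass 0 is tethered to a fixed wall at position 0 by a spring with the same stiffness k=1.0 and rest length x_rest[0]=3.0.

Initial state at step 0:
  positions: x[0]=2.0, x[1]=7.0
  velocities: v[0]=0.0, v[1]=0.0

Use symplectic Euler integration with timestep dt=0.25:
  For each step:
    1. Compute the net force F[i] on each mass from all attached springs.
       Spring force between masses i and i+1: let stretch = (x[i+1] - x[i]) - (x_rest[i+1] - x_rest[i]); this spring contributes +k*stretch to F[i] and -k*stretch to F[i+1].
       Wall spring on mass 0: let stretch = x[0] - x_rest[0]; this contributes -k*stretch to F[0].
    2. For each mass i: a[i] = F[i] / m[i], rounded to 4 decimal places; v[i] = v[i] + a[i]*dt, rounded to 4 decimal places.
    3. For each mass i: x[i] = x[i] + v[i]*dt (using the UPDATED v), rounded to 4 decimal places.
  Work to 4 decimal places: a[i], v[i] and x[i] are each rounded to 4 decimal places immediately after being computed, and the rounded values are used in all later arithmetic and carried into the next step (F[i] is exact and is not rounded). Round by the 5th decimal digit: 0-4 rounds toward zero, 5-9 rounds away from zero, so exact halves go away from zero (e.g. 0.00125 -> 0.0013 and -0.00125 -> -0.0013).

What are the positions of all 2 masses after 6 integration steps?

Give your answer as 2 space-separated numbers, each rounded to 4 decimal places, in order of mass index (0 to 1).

Step 0: x=[2.0000 7.0000] v=[0.0000 0.0000]
Step 1: x=[2.1875 6.9375] v=[0.7500 -0.2500]
Step 2: x=[2.5352 6.8203] v=[1.3906 -0.4688]
Step 3: x=[2.9922 6.6629] v=[1.8281 -0.6295]
Step 4: x=[3.4916 6.4846] v=[1.9977 -0.7134]
Step 5: x=[3.9599 6.3065] v=[1.8731 -0.7125]
Step 6: x=[4.3274 6.1488] v=[1.4698 -0.6308]

Answer: 4.3274 6.1488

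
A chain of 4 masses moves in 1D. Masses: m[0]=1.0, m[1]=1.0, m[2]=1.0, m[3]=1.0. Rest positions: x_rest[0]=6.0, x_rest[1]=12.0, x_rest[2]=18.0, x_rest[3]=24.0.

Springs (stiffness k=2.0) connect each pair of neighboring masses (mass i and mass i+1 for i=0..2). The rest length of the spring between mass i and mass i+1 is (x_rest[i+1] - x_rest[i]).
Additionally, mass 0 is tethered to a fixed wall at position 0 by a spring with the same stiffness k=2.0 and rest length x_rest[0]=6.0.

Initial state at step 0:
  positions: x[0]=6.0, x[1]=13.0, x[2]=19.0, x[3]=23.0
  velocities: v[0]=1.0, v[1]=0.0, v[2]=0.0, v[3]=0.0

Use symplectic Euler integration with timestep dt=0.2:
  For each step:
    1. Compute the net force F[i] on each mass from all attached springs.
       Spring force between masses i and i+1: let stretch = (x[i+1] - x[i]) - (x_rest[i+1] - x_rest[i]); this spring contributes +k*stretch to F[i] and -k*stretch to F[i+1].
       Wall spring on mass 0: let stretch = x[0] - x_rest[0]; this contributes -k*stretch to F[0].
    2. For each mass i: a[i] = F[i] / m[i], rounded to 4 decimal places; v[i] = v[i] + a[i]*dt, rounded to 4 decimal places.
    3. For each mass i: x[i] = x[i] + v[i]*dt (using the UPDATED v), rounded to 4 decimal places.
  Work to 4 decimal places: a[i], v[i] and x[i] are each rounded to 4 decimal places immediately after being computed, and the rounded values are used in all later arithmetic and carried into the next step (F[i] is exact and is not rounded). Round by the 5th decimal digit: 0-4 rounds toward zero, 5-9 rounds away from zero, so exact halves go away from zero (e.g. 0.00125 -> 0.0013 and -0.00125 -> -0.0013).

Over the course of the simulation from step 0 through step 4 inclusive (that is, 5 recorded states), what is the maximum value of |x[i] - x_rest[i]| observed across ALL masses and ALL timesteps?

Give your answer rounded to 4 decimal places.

Answer: 1.0535

Derivation:
Step 0: x=[6.0000 13.0000 19.0000 23.0000] v=[1.0000 0.0000 0.0000 0.0000]
Step 1: x=[6.2800 12.9200 18.8400 23.1600] v=[1.4000 -0.4000 -0.8000 0.8000]
Step 2: x=[6.5888 12.7824 18.5520 23.4544] v=[1.5440 -0.6880 -1.4400 1.4720]
Step 3: x=[6.8660 12.6109 18.1946 23.8366] v=[1.3859 -0.8576 -1.7869 1.9110]
Step 4: x=[7.0535 12.4265 17.8419 24.2474] v=[0.9375 -0.9221 -1.7636 2.0542]
Max displacement = 1.0535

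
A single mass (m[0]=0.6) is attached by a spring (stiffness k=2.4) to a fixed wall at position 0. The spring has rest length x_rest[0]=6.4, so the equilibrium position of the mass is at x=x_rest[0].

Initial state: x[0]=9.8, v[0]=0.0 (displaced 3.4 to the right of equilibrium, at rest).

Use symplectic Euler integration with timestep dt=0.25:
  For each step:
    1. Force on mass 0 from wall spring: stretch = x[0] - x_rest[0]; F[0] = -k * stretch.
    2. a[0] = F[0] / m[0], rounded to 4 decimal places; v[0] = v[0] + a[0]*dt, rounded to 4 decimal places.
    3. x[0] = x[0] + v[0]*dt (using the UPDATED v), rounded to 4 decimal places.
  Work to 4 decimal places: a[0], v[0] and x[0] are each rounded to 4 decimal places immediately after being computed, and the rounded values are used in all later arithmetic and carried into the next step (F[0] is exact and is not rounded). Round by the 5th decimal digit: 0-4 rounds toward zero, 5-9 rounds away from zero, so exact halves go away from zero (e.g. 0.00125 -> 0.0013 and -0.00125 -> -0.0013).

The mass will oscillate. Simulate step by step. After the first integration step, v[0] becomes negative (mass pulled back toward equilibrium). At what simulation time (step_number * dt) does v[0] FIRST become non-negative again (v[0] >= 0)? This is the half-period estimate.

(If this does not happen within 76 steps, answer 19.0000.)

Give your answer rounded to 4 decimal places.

Step 0: x=[9.8000] v=[0.0000]
Step 1: x=[8.9500] v=[-3.4000]
Step 2: x=[7.4625] v=[-5.9500]
Step 3: x=[5.7094] v=[-7.0125]
Step 4: x=[4.1289] v=[-6.3219]
Step 5: x=[3.1162] v=[-4.0508]
Step 6: x=[2.9245] v=[-0.7670]
Step 7: x=[3.6016] v=[2.7085]
First v>=0 after going negative at step 7, time=1.7500

Answer: 1.7500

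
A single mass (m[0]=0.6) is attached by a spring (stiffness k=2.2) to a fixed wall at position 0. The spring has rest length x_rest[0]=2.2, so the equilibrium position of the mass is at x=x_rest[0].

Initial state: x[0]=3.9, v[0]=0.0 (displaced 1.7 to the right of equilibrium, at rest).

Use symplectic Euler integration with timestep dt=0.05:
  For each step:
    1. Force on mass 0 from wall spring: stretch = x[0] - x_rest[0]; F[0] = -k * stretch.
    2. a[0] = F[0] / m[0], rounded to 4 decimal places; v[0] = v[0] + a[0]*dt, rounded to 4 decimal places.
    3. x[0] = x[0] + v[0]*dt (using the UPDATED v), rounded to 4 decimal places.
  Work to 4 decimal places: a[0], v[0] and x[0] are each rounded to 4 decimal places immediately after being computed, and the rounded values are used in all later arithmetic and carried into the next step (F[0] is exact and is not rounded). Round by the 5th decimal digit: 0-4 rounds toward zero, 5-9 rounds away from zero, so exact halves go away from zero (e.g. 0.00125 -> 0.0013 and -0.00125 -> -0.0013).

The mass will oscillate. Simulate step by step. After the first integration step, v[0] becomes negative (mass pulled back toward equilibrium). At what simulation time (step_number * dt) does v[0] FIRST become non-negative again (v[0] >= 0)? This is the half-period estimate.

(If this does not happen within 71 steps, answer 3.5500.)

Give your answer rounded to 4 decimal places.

Step 0: x=[3.9000] v=[0.0000]
Step 1: x=[3.8844] v=[-0.3117]
Step 2: x=[3.8534] v=[-0.6205]
Step 3: x=[3.8072] v=[-0.9236]
Step 4: x=[3.7463] v=[-1.2183]
Step 5: x=[3.6712] v=[-1.5018]
Step 6: x=[3.5826] v=[-1.7715]
Step 7: x=[3.4814] v=[-2.0250]
Step 8: x=[3.3684] v=[-2.2599]
Step 9: x=[3.2447] v=[-2.4741]
Step 10: x=[3.1114] v=[-2.6656]
Step 11: x=[2.9698] v=[-2.8327]
Step 12: x=[2.8211] v=[-2.9738]
Step 13: x=[2.6667] v=[-3.0877]
Step 14: x=[2.5080] v=[-3.1733]
Step 15: x=[2.3465] v=[-3.2298]
Step 16: x=[2.1837] v=[-3.2567]
Step 17: x=[2.0210] v=[-3.2537]
Step 18: x=[1.8600] v=[-3.2209]
Step 19: x=[1.7021] v=[-3.1586]
Step 20: x=[1.5487] v=[-3.0673]
Step 21: x=[1.4013] v=[-2.9479]
Step 22: x=[1.2612] v=[-2.8015]
Step 23: x=[1.1297] v=[-2.6294]
Step 24: x=[1.0080] v=[-2.4332]
Step 25: x=[0.8973] v=[-2.2147]
Step 26: x=[0.7985] v=[-1.9759]
Step 27: x=[0.7126] v=[-1.7190]
Step 28: x=[0.6403] v=[-1.4463]
Step 29: x=[0.5823] v=[-1.1604]
Step 30: x=[0.5391] v=[-0.8638]
Step 31: x=[0.5111] v=[-0.5593]
Step 32: x=[0.4986] v=[-0.2497]
Step 33: x=[0.5017] v=[0.0622]
First v>=0 after going negative at step 33, time=1.6500

Answer: 1.6500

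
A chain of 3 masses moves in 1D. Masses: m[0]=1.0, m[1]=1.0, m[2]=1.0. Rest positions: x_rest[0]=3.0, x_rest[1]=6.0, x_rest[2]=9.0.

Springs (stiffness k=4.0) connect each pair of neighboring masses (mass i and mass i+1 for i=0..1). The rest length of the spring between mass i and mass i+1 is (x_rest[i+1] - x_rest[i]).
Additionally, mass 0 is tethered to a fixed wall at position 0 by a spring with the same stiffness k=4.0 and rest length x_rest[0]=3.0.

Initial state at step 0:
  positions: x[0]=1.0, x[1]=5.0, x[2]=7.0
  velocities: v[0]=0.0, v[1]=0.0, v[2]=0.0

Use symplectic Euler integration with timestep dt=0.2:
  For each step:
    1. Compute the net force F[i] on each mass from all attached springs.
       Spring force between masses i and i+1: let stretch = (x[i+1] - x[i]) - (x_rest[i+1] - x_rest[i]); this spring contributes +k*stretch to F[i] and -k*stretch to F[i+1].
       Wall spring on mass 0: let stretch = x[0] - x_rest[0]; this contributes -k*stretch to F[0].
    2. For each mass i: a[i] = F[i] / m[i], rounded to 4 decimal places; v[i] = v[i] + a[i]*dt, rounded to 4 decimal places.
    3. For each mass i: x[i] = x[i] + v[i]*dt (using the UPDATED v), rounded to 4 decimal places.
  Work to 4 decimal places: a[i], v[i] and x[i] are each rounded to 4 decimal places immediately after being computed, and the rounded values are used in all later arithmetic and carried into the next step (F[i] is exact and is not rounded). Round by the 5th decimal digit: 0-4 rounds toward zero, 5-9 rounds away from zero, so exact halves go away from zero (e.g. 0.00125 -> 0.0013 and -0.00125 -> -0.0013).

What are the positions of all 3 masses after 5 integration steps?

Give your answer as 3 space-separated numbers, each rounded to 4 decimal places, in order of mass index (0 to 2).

Answer: 3.3672 4.7659 7.7628

Derivation:
Step 0: x=[1.0000 5.0000 7.0000] v=[0.0000 0.0000 0.0000]
Step 1: x=[1.4800 4.6800 7.1600] v=[2.4000 -1.6000 0.8000]
Step 2: x=[2.2352 4.2448 7.4032] v=[3.7760 -2.1760 1.2160]
Step 3: x=[2.9543 3.9934 7.6211] v=[3.5955 -1.2570 1.0893]
Step 4: x=[3.3670 4.1562 7.7385] v=[2.0633 0.8139 0.5871]
Step 5: x=[3.3672 4.7659 7.7628] v=[0.0011 3.0484 0.1213]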